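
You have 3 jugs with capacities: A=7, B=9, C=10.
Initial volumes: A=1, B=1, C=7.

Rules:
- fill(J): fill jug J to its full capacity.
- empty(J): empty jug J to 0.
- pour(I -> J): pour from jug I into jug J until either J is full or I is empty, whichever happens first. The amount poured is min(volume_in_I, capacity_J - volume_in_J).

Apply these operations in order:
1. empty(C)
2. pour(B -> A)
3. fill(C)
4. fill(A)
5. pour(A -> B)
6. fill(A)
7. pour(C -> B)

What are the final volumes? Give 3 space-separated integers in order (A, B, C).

Answer: 7 9 8

Derivation:
Step 1: empty(C) -> (A=1 B=1 C=0)
Step 2: pour(B -> A) -> (A=2 B=0 C=0)
Step 3: fill(C) -> (A=2 B=0 C=10)
Step 4: fill(A) -> (A=7 B=0 C=10)
Step 5: pour(A -> B) -> (A=0 B=7 C=10)
Step 6: fill(A) -> (A=7 B=7 C=10)
Step 7: pour(C -> B) -> (A=7 B=9 C=8)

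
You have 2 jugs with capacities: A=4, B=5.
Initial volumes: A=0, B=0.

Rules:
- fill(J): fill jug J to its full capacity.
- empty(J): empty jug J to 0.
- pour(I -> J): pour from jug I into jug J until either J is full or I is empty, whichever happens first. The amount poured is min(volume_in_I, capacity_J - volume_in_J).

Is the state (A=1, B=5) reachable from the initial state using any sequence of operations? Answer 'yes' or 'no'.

Answer: yes

Derivation:
BFS from (A=0, B=0):
  1. fill(B) -> (A=0 B=5)
  2. pour(B -> A) -> (A=4 B=1)
  3. empty(A) -> (A=0 B=1)
  4. pour(B -> A) -> (A=1 B=0)
  5. fill(B) -> (A=1 B=5)
Target reached → yes.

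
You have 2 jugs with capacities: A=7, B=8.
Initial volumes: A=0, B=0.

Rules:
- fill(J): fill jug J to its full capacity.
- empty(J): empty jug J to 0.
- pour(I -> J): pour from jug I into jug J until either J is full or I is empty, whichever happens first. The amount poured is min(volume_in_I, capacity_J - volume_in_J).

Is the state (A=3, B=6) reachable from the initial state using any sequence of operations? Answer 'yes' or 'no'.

Answer: no

Derivation:
BFS explored all 30 reachable states.
Reachable set includes: (0,0), (0,1), (0,2), (0,3), (0,4), (0,5), (0,6), (0,7), (0,8), (1,0), (1,8), (2,0) ...
Target (A=3, B=6) not in reachable set → no.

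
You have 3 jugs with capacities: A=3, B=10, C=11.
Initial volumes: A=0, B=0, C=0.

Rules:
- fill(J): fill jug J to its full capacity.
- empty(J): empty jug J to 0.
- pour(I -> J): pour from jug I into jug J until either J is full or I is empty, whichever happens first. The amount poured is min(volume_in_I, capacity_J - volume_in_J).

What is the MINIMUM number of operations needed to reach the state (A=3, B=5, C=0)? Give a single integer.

Answer: 5

Derivation:
BFS from (A=0, B=0, C=0). One shortest path:
  1. fill(C) -> (A=0 B=0 C=11)
  2. pour(C -> A) -> (A=3 B=0 C=8)
  3. empty(A) -> (A=0 B=0 C=8)
  4. pour(C -> A) -> (A=3 B=0 C=5)
  5. pour(C -> B) -> (A=3 B=5 C=0)
Reached target in 5 moves.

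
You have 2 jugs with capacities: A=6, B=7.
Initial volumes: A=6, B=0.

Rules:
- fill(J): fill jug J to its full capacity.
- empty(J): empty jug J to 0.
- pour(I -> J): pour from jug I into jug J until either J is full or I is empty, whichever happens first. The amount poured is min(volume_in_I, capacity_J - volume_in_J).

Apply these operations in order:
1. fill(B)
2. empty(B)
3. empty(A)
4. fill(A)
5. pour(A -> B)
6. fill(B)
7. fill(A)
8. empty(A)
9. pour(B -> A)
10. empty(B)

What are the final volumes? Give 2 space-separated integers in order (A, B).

Answer: 6 0

Derivation:
Step 1: fill(B) -> (A=6 B=7)
Step 2: empty(B) -> (A=6 B=0)
Step 3: empty(A) -> (A=0 B=0)
Step 4: fill(A) -> (A=6 B=0)
Step 5: pour(A -> B) -> (A=0 B=6)
Step 6: fill(B) -> (A=0 B=7)
Step 7: fill(A) -> (A=6 B=7)
Step 8: empty(A) -> (A=0 B=7)
Step 9: pour(B -> A) -> (A=6 B=1)
Step 10: empty(B) -> (A=6 B=0)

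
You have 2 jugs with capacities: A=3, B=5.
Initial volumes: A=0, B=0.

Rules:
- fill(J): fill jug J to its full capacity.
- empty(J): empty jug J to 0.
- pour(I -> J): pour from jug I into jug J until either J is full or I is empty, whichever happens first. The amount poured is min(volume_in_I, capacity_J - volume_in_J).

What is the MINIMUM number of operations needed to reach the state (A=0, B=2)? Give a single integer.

BFS from (A=0, B=0). One shortest path:
  1. fill(B) -> (A=0 B=5)
  2. pour(B -> A) -> (A=3 B=2)
  3. empty(A) -> (A=0 B=2)
Reached target in 3 moves.

Answer: 3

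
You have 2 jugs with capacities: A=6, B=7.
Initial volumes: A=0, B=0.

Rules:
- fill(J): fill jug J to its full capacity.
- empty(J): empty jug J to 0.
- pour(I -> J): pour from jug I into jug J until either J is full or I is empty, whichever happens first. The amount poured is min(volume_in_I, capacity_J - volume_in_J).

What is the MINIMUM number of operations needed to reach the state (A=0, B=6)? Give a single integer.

Answer: 2

Derivation:
BFS from (A=0, B=0). One shortest path:
  1. fill(A) -> (A=6 B=0)
  2. pour(A -> B) -> (A=0 B=6)
Reached target in 2 moves.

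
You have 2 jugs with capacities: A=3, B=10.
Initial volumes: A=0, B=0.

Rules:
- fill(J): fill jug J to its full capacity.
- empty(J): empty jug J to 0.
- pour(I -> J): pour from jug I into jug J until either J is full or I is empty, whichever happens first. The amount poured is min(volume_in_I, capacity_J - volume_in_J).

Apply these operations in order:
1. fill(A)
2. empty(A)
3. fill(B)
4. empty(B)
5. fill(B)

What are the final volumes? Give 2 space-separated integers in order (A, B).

Answer: 0 10

Derivation:
Step 1: fill(A) -> (A=3 B=0)
Step 2: empty(A) -> (A=0 B=0)
Step 3: fill(B) -> (A=0 B=10)
Step 4: empty(B) -> (A=0 B=0)
Step 5: fill(B) -> (A=0 B=10)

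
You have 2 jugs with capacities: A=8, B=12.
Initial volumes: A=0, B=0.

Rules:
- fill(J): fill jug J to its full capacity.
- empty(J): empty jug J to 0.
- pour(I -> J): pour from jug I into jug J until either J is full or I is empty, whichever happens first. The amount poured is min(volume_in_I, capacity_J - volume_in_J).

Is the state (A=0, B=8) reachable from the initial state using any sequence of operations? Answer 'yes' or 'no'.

BFS from (A=0, B=0):
  1. fill(A) -> (A=8 B=0)
  2. pour(A -> B) -> (A=0 B=8)
Target reached → yes.

Answer: yes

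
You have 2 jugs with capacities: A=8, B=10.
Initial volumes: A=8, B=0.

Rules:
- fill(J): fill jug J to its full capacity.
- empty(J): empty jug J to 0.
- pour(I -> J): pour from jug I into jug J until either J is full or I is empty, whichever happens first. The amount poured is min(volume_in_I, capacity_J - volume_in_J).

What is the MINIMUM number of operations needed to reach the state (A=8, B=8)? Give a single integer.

BFS from (A=8, B=0). One shortest path:
  1. pour(A -> B) -> (A=0 B=8)
  2. fill(A) -> (A=8 B=8)
Reached target in 2 moves.

Answer: 2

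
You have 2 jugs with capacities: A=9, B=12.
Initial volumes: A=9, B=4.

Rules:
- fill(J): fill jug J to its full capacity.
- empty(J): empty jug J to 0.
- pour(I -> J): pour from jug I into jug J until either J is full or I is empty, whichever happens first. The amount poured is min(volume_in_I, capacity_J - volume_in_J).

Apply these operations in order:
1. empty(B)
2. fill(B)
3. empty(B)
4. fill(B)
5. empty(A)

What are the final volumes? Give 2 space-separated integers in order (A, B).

Answer: 0 12

Derivation:
Step 1: empty(B) -> (A=9 B=0)
Step 2: fill(B) -> (A=9 B=12)
Step 3: empty(B) -> (A=9 B=0)
Step 4: fill(B) -> (A=9 B=12)
Step 5: empty(A) -> (A=0 B=12)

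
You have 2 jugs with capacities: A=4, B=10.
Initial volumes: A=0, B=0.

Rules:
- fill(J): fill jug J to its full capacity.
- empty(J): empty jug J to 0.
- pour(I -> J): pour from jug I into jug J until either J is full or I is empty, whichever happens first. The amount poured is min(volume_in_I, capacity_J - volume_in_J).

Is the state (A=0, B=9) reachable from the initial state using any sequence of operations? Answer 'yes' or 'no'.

BFS explored all 14 reachable states.
Reachable set includes: (0,0), (0,2), (0,4), (0,6), (0,8), (0,10), (2,0), (2,10), (4,0), (4,2), (4,4), (4,6) ...
Target (A=0, B=9) not in reachable set → no.

Answer: no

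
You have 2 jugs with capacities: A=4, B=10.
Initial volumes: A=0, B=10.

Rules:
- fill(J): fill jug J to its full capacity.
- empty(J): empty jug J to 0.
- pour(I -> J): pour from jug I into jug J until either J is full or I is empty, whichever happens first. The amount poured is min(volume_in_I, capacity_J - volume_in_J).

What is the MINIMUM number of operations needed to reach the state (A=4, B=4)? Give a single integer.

Answer: 4

Derivation:
BFS from (A=0, B=10). One shortest path:
  1. fill(A) -> (A=4 B=10)
  2. empty(B) -> (A=4 B=0)
  3. pour(A -> B) -> (A=0 B=4)
  4. fill(A) -> (A=4 B=4)
Reached target in 4 moves.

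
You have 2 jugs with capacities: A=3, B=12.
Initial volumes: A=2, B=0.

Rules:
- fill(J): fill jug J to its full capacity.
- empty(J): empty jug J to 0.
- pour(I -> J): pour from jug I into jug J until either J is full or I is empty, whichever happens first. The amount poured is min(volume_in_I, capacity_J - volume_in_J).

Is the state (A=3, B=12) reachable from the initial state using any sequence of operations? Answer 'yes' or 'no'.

Answer: yes

Derivation:
BFS from (A=2, B=0):
  1. fill(A) -> (A=3 B=0)
  2. fill(B) -> (A=3 B=12)
Target reached → yes.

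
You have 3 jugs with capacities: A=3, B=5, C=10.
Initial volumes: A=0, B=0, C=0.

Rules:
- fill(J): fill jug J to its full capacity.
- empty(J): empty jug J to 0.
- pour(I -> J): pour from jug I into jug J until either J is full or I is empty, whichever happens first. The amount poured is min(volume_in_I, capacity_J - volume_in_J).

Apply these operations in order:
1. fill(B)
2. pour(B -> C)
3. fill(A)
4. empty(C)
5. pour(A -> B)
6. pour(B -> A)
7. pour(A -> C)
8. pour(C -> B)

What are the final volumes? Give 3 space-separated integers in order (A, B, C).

Answer: 0 3 0

Derivation:
Step 1: fill(B) -> (A=0 B=5 C=0)
Step 2: pour(B -> C) -> (A=0 B=0 C=5)
Step 3: fill(A) -> (A=3 B=0 C=5)
Step 4: empty(C) -> (A=3 B=0 C=0)
Step 5: pour(A -> B) -> (A=0 B=3 C=0)
Step 6: pour(B -> A) -> (A=3 B=0 C=0)
Step 7: pour(A -> C) -> (A=0 B=0 C=3)
Step 8: pour(C -> B) -> (A=0 B=3 C=0)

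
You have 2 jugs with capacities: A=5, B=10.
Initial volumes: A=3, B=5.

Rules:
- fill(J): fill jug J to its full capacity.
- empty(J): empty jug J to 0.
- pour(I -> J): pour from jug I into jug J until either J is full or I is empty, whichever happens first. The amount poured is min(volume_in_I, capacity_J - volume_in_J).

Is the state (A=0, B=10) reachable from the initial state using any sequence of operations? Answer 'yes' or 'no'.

Answer: yes

Derivation:
BFS from (A=3, B=5):
  1. fill(A) -> (A=5 B=5)
  2. pour(A -> B) -> (A=0 B=10)
Target reached → yes.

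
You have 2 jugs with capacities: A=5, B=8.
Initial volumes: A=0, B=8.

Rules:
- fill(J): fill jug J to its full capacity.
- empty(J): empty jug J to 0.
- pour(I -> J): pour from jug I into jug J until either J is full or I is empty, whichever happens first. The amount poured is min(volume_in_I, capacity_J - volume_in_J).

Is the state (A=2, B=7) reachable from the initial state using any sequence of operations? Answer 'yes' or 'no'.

Answer: no

Derivation:
BFS explored all 26 reachable states.
Reachable set includes: (0,0), (0,1), (0,2), (0,3), (0,4), (0,5), (0,6), (0,7), (0,8), (1,0), (1,8), (2,0) ...
Target (A=2, B=7) not in reachable set → no.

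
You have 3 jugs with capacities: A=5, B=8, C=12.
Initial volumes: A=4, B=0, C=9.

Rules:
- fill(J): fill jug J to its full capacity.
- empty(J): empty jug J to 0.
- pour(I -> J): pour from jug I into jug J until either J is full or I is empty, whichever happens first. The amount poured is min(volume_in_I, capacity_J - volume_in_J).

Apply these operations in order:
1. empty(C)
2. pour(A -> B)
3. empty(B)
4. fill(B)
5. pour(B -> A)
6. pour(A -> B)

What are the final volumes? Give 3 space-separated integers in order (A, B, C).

Answer: 0 8 0

Derivation:
Step 1: empty(C) -> (A=4 B=0 C=0)
Step 2: pour(A -> B) -> (A=0 B=4 C=0)
Step 3: empty(B) -> (A=0 B=0 C=0)
Step 4: fill(B) -> (A=0 B=8 C=0)
Step 5: pour(B -> A) -> (A=5 B=3 C=0)
Step 6: pour(A -> B) -> (A=0 B=8 C=0)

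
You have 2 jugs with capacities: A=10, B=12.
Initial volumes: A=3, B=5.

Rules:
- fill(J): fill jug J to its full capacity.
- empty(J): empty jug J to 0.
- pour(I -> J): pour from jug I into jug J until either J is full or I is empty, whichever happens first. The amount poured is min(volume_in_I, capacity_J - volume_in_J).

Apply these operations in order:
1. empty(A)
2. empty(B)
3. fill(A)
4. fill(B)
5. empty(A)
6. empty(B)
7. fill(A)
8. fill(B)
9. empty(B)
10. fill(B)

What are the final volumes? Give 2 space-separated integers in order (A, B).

Answer: 10 12

Derivation:
Step 1: empty(A) -> (A=0 B=5)
Step 2: empty(B) -> (A=0 B=0)
Step 3: fill(A) -> (A=10 B=0)
Step 4: fill(B) -> (A=10 B=12)
Step 5: empty(A) -> (A=0 B=12)
Step 6: empty(B) -> (A=0 B=0)
Step 7: fill(A) -> (A=10 B=0)
Step 8: fill(B) -> (A=10 B=12)
Step 9: empty(B) -> (A=10 B=0)
Step 10: fill(B) -> (A=10 B=12)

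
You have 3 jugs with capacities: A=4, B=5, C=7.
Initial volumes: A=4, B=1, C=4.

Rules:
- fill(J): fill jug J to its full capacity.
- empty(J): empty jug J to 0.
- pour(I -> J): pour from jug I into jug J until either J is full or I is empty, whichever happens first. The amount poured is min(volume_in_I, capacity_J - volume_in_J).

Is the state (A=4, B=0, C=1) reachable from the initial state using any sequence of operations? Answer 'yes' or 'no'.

Answer: yes

Derivation:
BFS from (A=4, B=1, C=4):
  1. empty(C) -> (A=4 B=1 C=0)
  2. pour(B -> C) -> (A=4 B=0 C=1)
Target reached → yes.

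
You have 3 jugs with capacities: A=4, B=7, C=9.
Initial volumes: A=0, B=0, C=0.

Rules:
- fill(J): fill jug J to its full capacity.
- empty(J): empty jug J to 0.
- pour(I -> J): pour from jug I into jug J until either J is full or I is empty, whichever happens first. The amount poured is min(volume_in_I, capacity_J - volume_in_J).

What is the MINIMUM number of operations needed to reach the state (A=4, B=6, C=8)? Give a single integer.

Answer: 8

Derivation:
BFS from (A=0, B=0, C=0). One shortest path:
  1. fill(A) -> (A=4 B=0 C=0)
  2. fill(B) -> (A=4 B=7 C=0)
  3. pour(A -> C) -> (A=0 B=7 C=4)
  4. pour(B -> A) -> (A=4 B=3 C=4)
  5. pour(A -> C) -> (A=0 B=3 C=8)
  6. pour(B -> A) -> (A=3 B=0 C=8)
  7. fill(B) -> (A=3 B=7 C=8)
  8. pour(B -> A) -> (A=4 B=6 C=8)
Reached target in 8 moves.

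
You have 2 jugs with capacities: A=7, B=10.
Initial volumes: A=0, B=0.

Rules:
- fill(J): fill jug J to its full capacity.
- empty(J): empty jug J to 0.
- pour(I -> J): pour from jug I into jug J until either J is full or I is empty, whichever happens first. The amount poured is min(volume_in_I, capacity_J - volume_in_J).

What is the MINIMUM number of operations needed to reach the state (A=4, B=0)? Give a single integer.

Answer: 5

Derivation:
BFS from (A=0, B=0). One shortest path:
  1. fill(A) -> (A=7 B=0)
  2. pour(A -> B) -> (A=0 B=7)
  3. fill(A) -> (A=7 B=7)
  4. pour(A -> B) -> (A=4 B=10)
  5. empty(B) -> (A=4 B=0)
Reached target in 5 moves.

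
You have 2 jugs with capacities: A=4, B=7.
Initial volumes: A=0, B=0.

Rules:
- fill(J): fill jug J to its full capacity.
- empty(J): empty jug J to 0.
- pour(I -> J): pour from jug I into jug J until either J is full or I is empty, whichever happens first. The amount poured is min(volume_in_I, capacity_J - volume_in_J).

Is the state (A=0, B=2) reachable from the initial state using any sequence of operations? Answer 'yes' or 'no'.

BFS from (A=0, B=0):
  1. fill(B) -> (A=0 B=7)
  2. pour(B -> A) -> (A=4 B=3)
  3. empty(A) -> (A=0 B=3)
  4. pour(B -> A) -> (A=3 B=0)
  5. fill(B) -> (A=3 B=7)
  6. pour(B -> A) -> (A=4 B=6)
  7. empty(A) -> (A=0 B=6)
  8. pour(B -> A) -> (A=4 B=2)
  9. empty(A) -> (A=0 B=2)
Target reached → yes.

Answer: yes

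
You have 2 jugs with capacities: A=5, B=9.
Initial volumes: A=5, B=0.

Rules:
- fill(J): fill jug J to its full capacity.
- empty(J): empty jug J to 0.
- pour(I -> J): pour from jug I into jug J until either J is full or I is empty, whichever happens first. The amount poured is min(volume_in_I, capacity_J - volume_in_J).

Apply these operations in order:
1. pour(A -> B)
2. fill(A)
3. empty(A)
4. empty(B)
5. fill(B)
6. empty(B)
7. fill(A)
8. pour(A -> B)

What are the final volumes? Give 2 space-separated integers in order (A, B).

Answer: 0 5

Derivation:
Step 1: pour(A -> B) -> (A=0 B=5)
Step 2: fill(A) -> (A=5 B=5)
Step 3: empty(A) -> (A=0 B=5)
Step 4: empty(B) -> (A=0 B=0)
Step 5: fill(B) -> (A=0 B=9)
Step 6: empty(B) -> (A=0 B=0)
Step 7: fill(A) -> (A=5 B=0)
Step 8: pour(A -> B) -> (A=0 B=5)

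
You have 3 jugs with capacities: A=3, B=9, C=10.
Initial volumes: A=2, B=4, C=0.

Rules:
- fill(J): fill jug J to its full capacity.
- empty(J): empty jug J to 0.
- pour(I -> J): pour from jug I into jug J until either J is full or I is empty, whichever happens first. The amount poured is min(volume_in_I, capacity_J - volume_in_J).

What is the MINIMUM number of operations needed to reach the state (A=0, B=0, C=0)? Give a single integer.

Answer: 2

Derivation:
BFS from (A=2, B=4, C=0). One shortest path:
  1. empty(A) -> (A=0 B=4 C=0)
  2. empty(B) -> (A=0 B=0 C=0)
Reached target in 2 moves.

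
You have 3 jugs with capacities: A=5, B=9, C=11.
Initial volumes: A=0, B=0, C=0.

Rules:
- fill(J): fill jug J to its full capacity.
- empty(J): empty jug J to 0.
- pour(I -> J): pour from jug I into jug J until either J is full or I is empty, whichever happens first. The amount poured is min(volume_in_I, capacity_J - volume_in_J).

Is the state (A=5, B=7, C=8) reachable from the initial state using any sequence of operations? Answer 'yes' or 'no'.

Answer: yes

Derivation:
BFS from (A=0, B=0, C=0):
  1. fill(C) -> (A=0 B=0 C=11)
  2. pour(C -> B) -> (A=0 B=9 C=2)
  3. pour(C -> A) -> (A=2 B=9 C=0)
  4. pour(B -> C) -> (A=2 B=0 C=9)
  5. fill(B) -> (A=2 B=9 C=9)
  6. pour(B -> C) -> (A=2 B=7 C=11)
  7. pour(C -> A) -> (A=5 B=7 C=8)
Target reached → yes.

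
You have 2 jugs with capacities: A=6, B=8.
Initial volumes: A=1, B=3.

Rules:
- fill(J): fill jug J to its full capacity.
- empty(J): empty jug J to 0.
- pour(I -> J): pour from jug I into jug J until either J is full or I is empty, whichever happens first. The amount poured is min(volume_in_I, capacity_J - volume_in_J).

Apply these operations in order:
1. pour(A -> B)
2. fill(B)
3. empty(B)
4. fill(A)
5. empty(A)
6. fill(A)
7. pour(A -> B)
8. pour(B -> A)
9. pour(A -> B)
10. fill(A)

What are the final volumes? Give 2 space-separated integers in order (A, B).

Step 1: pour(A -> B) -> (A=0 B=4)
Step 2: fill(B) -> (A=0 B=8)
Step 3: empty(B) -> (A=0 B=0)
Step 4: fill(A) -> (A=6 B=0)
Step 5: empty(A) -> (A=0 B=0)
Step 6: fill(A) -> (A=6 B=0)
Step 7: pour(A -> B) -> (A=0 B=6)
Step 8: pour(B -> A) -> (A=6 B=0)
Step 9: pour(A -> B) -> (A=0 B=6)
Step 10: fill(A) -> (A=6 B=6)

Answer: 6 6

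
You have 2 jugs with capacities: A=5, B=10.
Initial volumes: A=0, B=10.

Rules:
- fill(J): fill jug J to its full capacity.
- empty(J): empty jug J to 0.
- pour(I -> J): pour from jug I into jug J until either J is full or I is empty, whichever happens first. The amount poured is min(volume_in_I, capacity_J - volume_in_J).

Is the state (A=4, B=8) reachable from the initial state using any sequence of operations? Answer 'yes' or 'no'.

BFS explored all 6 reachable states.
Reachable set includes: (0,0), (0,5), (0,10), (5,0), (5,5), (5,10)
Target (A=4, B=8) not in reachable set → no.

Answer: no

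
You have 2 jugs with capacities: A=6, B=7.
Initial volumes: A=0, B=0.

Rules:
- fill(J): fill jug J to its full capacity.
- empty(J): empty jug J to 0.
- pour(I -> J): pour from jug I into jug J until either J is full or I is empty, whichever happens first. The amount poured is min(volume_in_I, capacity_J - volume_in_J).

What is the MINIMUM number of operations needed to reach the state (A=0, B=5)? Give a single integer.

Answer: 6

Derivation:
BFS from (A=0, B=0). One shortest path:
  1. fill(A) -> (A=6 B=0)
  2. pour(A -> B) -> (A=0 B=6)
  3. fill(A) -> (A=6 B=6)
  4. pour(A -> B) -> (A=5 B=7)
  5. empty(B) -> (A=5 B=0)
  6. pour(A -> B) -> (A=0 B=5)
Reached target in 6 moves.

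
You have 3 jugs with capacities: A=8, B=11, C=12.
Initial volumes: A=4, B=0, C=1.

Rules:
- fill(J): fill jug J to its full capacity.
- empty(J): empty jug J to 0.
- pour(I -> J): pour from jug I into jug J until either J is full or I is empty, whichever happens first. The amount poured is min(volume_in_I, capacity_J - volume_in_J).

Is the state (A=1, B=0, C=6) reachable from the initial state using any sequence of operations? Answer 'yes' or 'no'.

BFS from (A=4, B=0, C=1):
  1. fill(B) -> (A=4 B=11 C=1)
  2. empty(C) -> (A=4 B=11 C=0)
  3. pour(B -> C) -> (A=4 B=0 C=11)
  4. pour(A -> C) -> (A=3 B=0 C=12)
  5. pour(C -> B) -> (A=3 B=11 C=1)
  6. pour(B -> A) -> (A=8 B=6 C=1)
  7. empty(A) -> (A=0 B=6 C=1)
  8. pour(C -> A) -> (A=1 B=6 C=0)
  9. pour(B -> C) -> (A=1 B=0 C=6)
Target reached → yes.

Answer: yes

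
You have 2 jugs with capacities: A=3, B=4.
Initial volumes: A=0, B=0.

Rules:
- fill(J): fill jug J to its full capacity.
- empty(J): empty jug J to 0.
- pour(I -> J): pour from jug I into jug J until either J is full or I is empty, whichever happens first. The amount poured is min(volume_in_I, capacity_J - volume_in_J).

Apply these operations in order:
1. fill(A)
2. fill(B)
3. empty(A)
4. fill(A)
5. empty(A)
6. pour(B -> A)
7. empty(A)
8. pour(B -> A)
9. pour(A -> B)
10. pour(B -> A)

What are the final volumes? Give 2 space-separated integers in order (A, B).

Step 1: fill(A) -> (A=3 B=0)
Step 2: fill(B) -> (A=3 B=4)
Step 3: empty(A) -> (A=0 B=4)
Step 4: fill(A) -> (A=3 B=4)
Step 5: empty(A) -> (A=0 B=4)
Step 6: pour(B -> A) -> (A=3 B=1)
Step 7: empty(A) -> (A=0 B=1)
Step 8: pour(B -> A) -> (A=1 B=0)
Step 9: pour(A -> B) -> (A=0 B=1)
Step 10: pour(B -> A) -> (A=1 B=0)

Answer: 1 0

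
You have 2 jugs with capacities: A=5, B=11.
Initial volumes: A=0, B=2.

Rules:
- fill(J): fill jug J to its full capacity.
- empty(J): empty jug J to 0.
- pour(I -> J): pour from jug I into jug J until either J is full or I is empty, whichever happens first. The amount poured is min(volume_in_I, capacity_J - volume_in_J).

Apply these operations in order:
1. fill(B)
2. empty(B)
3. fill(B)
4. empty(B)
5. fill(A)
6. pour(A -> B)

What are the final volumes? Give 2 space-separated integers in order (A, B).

Answer: 0 5

Derivation:
Step 1: fill(B) -> (A=0 B=11)
Step 2: empty(B) -> (A=0 B=0)
Step 3: fill(B) -> (A=0 B=11)
Step 4: empty(B) -> (A=0 B=0)
Step 5: fill(A) -> (A=5 B=0)
Step 6: pour(A -> B) -> (A=0 B=5)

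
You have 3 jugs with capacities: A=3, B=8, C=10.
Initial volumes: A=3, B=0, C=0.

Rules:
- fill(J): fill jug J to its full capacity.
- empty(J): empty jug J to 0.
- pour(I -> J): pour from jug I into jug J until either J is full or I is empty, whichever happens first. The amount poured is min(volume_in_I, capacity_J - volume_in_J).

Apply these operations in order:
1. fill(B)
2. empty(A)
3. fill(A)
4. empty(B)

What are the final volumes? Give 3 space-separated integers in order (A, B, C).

Answer: 3 0 0

Derivation:
Step 1: fill(B) -> (A=3 B=8 C=0)
Step 2: empty(A) -> (A=0 B=8 C=0)
Step 3: fill(A) -> (A=3 B=8 C=0)
Step 4: empty(B) -> (A=3 B=0 C=0)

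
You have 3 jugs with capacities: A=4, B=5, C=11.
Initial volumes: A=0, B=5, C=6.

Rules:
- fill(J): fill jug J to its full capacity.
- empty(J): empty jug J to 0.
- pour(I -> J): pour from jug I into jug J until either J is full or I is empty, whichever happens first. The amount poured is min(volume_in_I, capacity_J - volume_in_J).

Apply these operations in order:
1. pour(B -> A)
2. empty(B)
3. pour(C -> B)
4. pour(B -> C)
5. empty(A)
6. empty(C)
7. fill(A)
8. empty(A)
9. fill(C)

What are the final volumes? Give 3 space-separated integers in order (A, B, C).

Answer: 0 0 11

Derivation:
Step 1: pour(B -> A) -> (A=4 B=1 C=6)
Step 2: empty(B) -> (A=4 B=0 C=6)
Step 3: pour(C -> B) -> (A=4 B=5 C=1)
Step 4: pour(B -> C) -> (A=4 B=0 C=6)
Step 5: empty(A) -> (A=0 B=0 C=6)
Step 6: empty(C) -> (A=0 B=0 C=0)
Step 7: fill(A) -> (A=4 B=0 C=0)
Step 8: empty(A) -> (A=0 B=0 C=0)
Step 9: fill(C) -> (A=0 B=0 C=11)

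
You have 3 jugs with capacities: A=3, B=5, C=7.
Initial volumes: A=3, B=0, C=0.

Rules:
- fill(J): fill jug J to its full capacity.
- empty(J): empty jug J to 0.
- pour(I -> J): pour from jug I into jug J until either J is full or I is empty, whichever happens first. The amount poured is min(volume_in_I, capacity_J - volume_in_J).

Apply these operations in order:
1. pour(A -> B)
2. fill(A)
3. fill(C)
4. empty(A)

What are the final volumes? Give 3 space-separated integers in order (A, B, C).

Step 1: pour(A -> B) -> (A=0 B=3 C=0)
Step 2: fill(A) -> (A=3 B=3 C=0)
Step 3: fill(C) -> (A=3 B=3 C=7)
Step 4: empty(A) -> (A=0 B=3 C=7)

Answer: 0 3 7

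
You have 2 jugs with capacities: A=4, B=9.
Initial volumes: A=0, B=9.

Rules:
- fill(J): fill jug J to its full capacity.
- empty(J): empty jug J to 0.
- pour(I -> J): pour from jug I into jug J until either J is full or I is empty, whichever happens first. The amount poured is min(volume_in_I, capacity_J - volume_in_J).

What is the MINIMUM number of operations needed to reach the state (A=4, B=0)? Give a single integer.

Answer: 2

Derivation:
BFS from (A=0, B=9). One shortest path:
  1. fill(A) -> (A=4 B=9)
  2. empty(B) -> (A=4 B=0)
Reached target in 2 moves.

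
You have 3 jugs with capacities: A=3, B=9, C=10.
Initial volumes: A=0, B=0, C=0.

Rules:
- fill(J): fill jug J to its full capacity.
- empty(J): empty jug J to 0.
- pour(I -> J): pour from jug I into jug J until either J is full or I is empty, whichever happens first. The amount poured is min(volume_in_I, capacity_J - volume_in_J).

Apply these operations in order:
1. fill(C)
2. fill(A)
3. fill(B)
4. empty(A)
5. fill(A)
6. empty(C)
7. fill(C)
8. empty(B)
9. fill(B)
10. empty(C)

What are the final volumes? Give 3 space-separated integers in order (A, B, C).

Step 1: fill(C) -> (A=0 B=0 C=10)
Step 2: fill(A) -> (A=3 B=0 C=10)
Step 3: fill(B) -> (A=3 B=9 C=10)
Step 4: empty(A) -> (A=0 B=9 C=10)
Step 5: fill(A) -> (A=3 B=9 C=10)
Step 6: empty(C) -> (A=3 B=9 C=0)
Step 7: fill(C) -> (A=3 B=9 C=10)
Step 8: empty(B) -> (A=3 B=0 C=10)
Step 9: fill(B) -> (A=3 B=9 C=10)
Step 10: empty(C) -> (A=3 B=9 C=0)

Answer: 3 9 0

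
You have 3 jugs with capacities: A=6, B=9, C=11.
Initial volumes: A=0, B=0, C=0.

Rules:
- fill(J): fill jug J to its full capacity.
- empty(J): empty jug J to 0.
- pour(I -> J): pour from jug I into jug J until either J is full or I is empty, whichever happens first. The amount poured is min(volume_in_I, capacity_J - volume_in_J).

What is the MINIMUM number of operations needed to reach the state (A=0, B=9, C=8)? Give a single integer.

BFS from (A=0, B=0, C=0). One shortest path:
  1. fill(A) -> (A=6 B=0 C=0)
  2. fill(C) -> (A=6 B=0 C=11)
  3. pour(A -> B) -> (A=0 B=6 C=11)
  4. pour(C -> B) -> (A=0 B=9 C=8)
Reached target in 4 moves.

Answer: 4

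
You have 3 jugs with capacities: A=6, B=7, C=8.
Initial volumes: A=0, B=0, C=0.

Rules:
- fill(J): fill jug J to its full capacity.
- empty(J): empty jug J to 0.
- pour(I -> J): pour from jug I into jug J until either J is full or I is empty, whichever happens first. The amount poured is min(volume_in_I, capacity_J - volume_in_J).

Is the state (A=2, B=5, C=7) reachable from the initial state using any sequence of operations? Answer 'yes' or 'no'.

BFS explored all 294 reachable states.
Reachable set includes: (0,0,0), (0,0,1), (0,0,2), (0,0,3), (0,0,4), (0,0,5), (0,0,6), (0,0,7), (0,0,8), (0,1,0), (0,1,1), (0,1,2) ...
Target (A=2, B=5, C=7) not in reachable set → no.

Answer: no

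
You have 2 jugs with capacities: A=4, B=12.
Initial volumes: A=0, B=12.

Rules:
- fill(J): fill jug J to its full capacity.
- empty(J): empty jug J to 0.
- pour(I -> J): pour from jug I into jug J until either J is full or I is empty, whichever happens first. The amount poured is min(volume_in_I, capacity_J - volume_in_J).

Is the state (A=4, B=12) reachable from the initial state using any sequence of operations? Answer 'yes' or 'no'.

Answer: yes

Derivation:
BFS from (A=0, B=12):
  1. fill(A) -> (A=4 B=12)
Target reached → yes.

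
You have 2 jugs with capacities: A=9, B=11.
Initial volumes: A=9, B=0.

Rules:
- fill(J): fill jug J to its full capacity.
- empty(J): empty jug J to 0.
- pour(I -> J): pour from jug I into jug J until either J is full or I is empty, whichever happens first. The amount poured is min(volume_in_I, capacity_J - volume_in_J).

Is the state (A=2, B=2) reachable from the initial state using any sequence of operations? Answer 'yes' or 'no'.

BFS explored all 40 reachable states.
Reachable set includes: (0,0), (0,1), (0,2), (0,3), (0,4), (0,5), (0,6), (0,7), (0,8), (0,9), (0,10), (0,11) ...
Target (A=2, B=2) not in reachable set → no.

Answer: no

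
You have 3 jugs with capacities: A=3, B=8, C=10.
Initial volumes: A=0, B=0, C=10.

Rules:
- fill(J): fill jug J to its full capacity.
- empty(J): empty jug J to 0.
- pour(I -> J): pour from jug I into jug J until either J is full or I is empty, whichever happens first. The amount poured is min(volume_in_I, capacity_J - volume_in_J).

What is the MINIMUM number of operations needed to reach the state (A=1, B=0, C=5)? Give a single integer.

BFS from (A=0, B=0, C=10). One shortest path:
  1. fill(B) -> (A=0 B=8 C=10)
  2. empty(C) -> (A=0 B=8 C=0)
  3. pour(B -> C) -> (A=0 B=0 C=8)
  4. fill(B) -> (A=0 B=8 C=8)
  5. pour(B -> A) -> (A=3 B=5 C=8)
  6. pour(A -> C) -> (A=1 B=5 C=10)
  7. empty(C) -> (A=1 B=5 C=0)
  8. pour(B -> C) -> (A=1 B=0 C=5)
Reached target in 8 moves.

Answer: 8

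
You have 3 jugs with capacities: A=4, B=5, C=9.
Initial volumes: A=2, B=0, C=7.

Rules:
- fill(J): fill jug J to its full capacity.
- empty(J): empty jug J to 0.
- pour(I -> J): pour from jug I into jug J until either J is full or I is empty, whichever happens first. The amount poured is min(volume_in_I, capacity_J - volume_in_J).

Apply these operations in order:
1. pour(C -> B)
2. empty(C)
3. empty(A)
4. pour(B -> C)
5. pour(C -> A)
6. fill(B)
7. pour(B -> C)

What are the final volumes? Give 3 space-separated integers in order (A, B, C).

Answer: 4 0 6

Derivation:
Step 1: pour(C -> B) -> (A=2 B=5 C=2)
Step 2: empty(C) -> (A=2 B=5 C=0)
Step 3: empty(A) -> (A=0 B=5 C=0)
Step 4: pour(B -> C) -> (A=0 B=0 C=5)
Step 5: pour(C -> A) -> (A=4 B=0 C=1)
Step 6: fill(B) -> (A=4 B=5 C=1)
Step 7: pour(B -> C) -> (A=4 B=0 C=6)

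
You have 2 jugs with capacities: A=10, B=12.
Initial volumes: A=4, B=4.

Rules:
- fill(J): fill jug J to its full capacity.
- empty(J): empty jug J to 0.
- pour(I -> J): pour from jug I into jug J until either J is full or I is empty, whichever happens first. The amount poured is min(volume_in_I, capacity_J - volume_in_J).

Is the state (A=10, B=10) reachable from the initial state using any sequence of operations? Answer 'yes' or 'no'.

BFS from (A=4, B=4):
  1. pour(B -> A) -> (A=8 B=0)
  2. fill(B) -> (A=8 B=12)
  3. pour(B -> A) -> (A=10 B=10)
Target reached → yes.

Answer: yes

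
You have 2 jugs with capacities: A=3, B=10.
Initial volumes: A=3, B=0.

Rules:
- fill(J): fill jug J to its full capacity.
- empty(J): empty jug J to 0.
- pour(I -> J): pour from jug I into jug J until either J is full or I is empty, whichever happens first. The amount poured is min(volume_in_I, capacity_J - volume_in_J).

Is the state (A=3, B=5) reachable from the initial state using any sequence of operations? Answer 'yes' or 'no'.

Answer: yes

Derivation:
BFS from (A=3, B=0):
  1. pour(A -> B) -> (A=0 B=3)
  2. fill(A) -> (A=3 B=3)
  3. pour(A -> B) -> (A=0 B=6)
  4. fill(A) -> (A=3 B=6)
  5. pour(A -> B) -> (A=0 B=9)
  6. fill(A) -> (A=3 B=9)
  7. pour(A -> B) -> (A=2 B=10)
  8. empty(B) -> (A=2 B=0)
  9. pour(A -> B) -> (A=0 B=2)
  10. fill(A) -> (A=3 B=2)
  11. pour(A -> B) -> (A=0 B=5)
  12. fill(A) -> (A=3 B=5)
Target reached → yes.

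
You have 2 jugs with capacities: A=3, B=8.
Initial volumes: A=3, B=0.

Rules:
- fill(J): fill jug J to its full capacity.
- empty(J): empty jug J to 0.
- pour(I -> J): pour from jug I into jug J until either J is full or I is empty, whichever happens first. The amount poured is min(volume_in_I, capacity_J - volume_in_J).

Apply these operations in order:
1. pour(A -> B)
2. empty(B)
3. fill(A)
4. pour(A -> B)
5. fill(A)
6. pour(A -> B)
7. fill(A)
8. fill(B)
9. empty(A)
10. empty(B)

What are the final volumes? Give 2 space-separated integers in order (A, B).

Step 1: pour(A -> B) -> (A=0 B=3)
Step 2: empty(B) -> (A=0 B=0)
Step 3: fill(A) -> (A=3 B=0)
Step 4: pour(A -> B) -> (A=0 B=3)
Step 5: fill(A) -> (A=3 B=3)
Step 6: pour(A -> B) -> (A=0 B=6)
Step 7: fill(A) -> (A=3 B=6)
Step 8: fill(B) -> (A=3 B=8)
Step 9: empty(A) -> (A=0 B=8)
Step 10: empty(B) -> (A=0 B=0)

Answer: 0 0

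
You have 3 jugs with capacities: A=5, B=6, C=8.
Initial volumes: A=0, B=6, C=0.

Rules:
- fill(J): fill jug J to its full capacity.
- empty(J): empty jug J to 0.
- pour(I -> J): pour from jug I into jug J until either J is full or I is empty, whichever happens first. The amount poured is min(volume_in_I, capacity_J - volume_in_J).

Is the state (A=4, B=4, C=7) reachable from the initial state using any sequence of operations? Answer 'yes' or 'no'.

BFS explored all 238 reachable states.
Reachable set includes: (0,0,0), (0,0,1), (0,0,2), (0,0,3), (0,0,4), (0,0,5), (0,0,6), (0,0,7), (0,0,8), (0,1,0), (0,1,1), (0,1,2) ...
Target (A=4, B=4, C=7) not in reachable set → no.

Answer: no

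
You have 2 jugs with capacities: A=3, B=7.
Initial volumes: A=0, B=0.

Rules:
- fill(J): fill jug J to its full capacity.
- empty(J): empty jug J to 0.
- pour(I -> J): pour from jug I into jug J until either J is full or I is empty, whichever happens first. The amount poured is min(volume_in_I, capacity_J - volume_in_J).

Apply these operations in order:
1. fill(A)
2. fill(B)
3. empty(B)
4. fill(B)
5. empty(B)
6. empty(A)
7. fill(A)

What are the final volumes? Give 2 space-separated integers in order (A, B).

Step 1: fill(A) -> (A=3 B=0)
Step 2: fill(B) -> (A=3 B=7)
Step 3: empty(B) -> (A=3 B=0)
Step 4: fill(B) -> (A=3 B=7)
Step 5: empty(B) -> (A=3 B=0)
Step 6: empty(A) -> (A=0 B=0)
Step 7: fill(A) -> (A=3 B=0)

Answer: 3 0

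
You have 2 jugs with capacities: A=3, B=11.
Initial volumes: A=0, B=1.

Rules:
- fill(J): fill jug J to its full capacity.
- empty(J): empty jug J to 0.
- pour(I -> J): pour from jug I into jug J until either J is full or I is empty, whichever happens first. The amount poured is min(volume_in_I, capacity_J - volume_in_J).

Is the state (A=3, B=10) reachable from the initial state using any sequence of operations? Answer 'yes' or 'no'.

Answer: yes

Derivation:
BFS from (A=0, B=1):
  1. fill(A) -> (A=3 B=1)
  2. pour(A -> B) -> (A=0 B=4)
  3. fill(A) -> (A=3 B=4)
  4. pour(A -> B) -> (A=0 B=7)
  5. fill(A) -> (A=3 B=7)
  6. pour(A -> B) -> (A=0 B=10)
  7. fill(A) -> (A=3 B=10)
Target reached → yes.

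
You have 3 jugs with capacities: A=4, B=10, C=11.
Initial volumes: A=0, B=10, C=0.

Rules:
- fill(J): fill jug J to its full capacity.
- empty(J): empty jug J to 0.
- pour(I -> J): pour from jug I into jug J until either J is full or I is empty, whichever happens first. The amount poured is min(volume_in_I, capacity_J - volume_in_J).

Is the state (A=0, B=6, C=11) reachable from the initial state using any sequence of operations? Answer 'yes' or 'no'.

Answer: yes

Derivation:
BFS from (A=0, B=10, C=0):
  1. fill(C) -> (A=0 B=10 C=11)
  2. pour(B -> A) -> (A=4 B=6 C=11)
  3. empty(A) -> (A=0 B=6 C=11)
Target reached → yes.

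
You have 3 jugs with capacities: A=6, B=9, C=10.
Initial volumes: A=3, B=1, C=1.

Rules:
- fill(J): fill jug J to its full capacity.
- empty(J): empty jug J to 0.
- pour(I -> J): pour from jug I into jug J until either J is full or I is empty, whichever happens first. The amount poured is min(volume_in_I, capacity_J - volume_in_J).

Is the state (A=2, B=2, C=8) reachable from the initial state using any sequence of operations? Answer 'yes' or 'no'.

Answer: no

Derivation:
BFS explored all 411 reachable states.
Reachable set includes: (0,0,0), (0,0,1), (0,0,2), (0,0,3), (0,0,4), (0,0,5), (0,0,6), (0,0,7), (0,0,8), (0,0,9), (0,0,10), (0,1,0) ...
Target (A=2, B=2, C=8) not in reachable set → no.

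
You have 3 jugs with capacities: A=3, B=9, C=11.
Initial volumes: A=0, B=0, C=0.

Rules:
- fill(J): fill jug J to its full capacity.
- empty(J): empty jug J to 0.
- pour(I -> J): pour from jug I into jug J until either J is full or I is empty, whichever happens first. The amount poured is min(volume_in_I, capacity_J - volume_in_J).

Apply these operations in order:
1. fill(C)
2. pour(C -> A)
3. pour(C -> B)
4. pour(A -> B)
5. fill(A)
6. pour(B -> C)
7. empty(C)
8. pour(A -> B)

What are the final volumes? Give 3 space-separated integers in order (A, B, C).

Answer: 0 3 0

Derivation:
Step 1: fill(C) -> (A=0 B=0 C=11)
Step 2: pour(C -> A) -> (A=3 B=0 C=8)
Step 3: pour(C -> B) -> (A=3 B=8 C=0)
Step 4: pour(A -> B) -> (A=2 B=9 C=0)
Step 5: fill(A) -> (A=3 B=9 C=0)
Step 6: pour(B -> C) -> (A=3 B=0 C=9)
Step 7: empty(C) -> (A=3 B=0 C=0)
Step 8: pour(A -> B) -> (A=0 B=3 C=0)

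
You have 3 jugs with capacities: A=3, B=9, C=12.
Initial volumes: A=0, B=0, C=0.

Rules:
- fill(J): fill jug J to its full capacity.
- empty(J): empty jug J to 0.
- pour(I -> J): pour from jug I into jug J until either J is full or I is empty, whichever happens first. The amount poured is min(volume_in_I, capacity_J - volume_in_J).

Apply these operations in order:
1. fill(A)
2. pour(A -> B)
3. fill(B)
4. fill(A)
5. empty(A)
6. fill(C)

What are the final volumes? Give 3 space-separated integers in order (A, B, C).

Answer: 0 9 12

Derivation:
Step 1: fill(A) -> (A=3 B=0 C=0)
Step 2: pour(A -> B) -> (A=0 B=3 C=0)
Step 3: fill(B) -> (A=0 B=9 C=0)
Step 4: fill(A) -> (A=3 B=9 C=0)
Step 5: empty(A) -> (A=0 B=9 C=0)
Step 6: fill(C) -> (A=0 B=9 C=12)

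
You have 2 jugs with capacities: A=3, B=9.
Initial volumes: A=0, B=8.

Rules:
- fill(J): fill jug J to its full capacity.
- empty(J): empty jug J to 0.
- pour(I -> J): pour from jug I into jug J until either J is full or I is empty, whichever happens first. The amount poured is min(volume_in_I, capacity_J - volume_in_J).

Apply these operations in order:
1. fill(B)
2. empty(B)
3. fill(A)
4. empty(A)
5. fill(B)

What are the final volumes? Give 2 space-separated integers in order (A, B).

Answer: 0 9

Derivation:
Step 1: fill(B) -> (A=0 B=9)
Step 2: empty(B) -> (A=0 B=0)
Step 3: fill(A) -> (A=3 B=0)
Step 4: empty(A) -> (A=0 B=0)
Step 5: fill(B) -> (A=0 B=9)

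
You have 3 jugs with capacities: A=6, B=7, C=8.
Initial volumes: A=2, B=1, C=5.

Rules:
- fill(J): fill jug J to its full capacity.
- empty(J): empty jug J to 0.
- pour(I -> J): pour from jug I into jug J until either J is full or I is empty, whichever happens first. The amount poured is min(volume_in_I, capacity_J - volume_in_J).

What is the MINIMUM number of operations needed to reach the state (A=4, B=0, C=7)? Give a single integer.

Answer: 4

Derivation:
BFS from (A=2, B=1, C=5). One shortest path:
  1. fill(C) -> (A=2 B=1 C=8)
  2. pour(C -> B) -> (A=2 B=7 C=2)
  3. pour(C -> A) -> (A=4 B=7 C=0)
  4. pour(B -> C) -> (A=4 B=0 C=7)
Reached target in 4 moves.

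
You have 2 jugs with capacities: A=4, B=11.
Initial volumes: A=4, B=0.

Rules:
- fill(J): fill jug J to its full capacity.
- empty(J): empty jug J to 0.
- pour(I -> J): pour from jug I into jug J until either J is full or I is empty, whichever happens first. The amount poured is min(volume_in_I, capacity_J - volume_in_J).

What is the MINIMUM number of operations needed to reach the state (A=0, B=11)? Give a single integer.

BFS from (A=4, B=0). One shortest path:
  1. empty(A) -> (A=0 B=0)
  2. fill(B) -> (A=0 B=11)
Reached target in 2 moves.

Answer: 2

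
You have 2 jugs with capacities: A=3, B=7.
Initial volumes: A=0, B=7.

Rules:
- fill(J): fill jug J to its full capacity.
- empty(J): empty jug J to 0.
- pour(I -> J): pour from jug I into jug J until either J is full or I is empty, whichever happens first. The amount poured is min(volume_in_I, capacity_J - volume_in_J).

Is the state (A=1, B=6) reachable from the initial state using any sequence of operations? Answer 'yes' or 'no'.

Answer: no

Derivation:
BFS explored all 20 reachable states.
Reachable set includes: (0,0), (0,1), (0,2), (0,3), (0,4), (0,5), (0,6), (0,7), (1,0), (1,7), (2,0), (2,7) ...
Target (A=1, B=6) not in reachable set → no.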